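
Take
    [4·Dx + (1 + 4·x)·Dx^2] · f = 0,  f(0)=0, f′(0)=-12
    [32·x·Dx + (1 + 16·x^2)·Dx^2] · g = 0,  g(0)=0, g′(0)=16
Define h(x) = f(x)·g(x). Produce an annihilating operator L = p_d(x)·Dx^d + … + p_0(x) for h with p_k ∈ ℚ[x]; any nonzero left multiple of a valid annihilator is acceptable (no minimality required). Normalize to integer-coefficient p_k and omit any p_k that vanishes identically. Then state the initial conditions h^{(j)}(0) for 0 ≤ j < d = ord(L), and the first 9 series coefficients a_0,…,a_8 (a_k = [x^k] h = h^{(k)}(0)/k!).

f: a_k = 0, -12, 24, -64, 192, -3072/5, 2048, -49152/7, 24576, …
g: a_k = 0, 16, 0, -256/3, 0, 4096/5, 0, -65536/7, 0, …
Product ⇒ symmetric product L₀, ord ≤ 4.
L = (1536 + 11264·x + 81920·x^2 + 638976·x^3 + 1966080·x^4 + 3407872·x^5 + 4194304·x^7)·Dx + (288 + 7936·x + 78848·x^2 + 495616·x^3 + 2228224·x^4 + 6094848·x^5 + 9175040·x^6 + 3145728·x^7 + 14680064·x^8)·Dx^2 + (48 + 1024·x + 12288·x^2 + 79872·x^3 + 368640·x^4 + 1277952·x^5 + 3145728·x^6 + 4718592·x^7 + 3145728·x^8 + 8388608·x^9)·Dx^3 + (5 + 72·x + 592·x^2 + 3584·x^3 + 16896·x^4 + 61440·x^5 + 172032·x^6 + 393216·x^7 + 589824·x^8 + 524288·x^9 + 1048576·x^10)·Dx^4  (order 4).
h: a_k = 0, 0, -192, 384, 0, 1024, -212992/15, 180224/5, 0, …
ICs: h(0) = 0, h′(0) = 0, h′′(0) = -384, h′′′(0) = 2304.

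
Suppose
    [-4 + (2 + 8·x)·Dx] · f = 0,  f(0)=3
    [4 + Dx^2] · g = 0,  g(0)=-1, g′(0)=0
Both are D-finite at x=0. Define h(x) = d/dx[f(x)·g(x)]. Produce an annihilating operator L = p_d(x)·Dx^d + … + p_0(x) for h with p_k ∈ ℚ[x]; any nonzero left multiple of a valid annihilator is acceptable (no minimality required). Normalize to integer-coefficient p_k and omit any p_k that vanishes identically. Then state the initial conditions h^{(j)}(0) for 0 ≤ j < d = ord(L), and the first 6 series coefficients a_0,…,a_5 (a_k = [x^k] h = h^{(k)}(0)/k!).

f: a_k = 3, 6, -6, 12, -30, 84, …
g: a_k = -1, 0, 2, 0, -2/3, 0, …
L₀ := L_f ⊗_s L_g (sym. prod.), ord ≤ 2.
h₀' ⇒ L via d/dx closure of L₀.
L = (8 + 96·x + 256·x^2 + 256·x^3 + 256·x^4) + (2 - 48·x^2 - 64·x^3)·Dx + (1 + 10·x + 36·x^2 + 64·x^3 + 64·x^4)·Dx^2  (order 2).
h: a_k = -6, 24, 0, 64, -320, 5888/5, …
ICs: h(0) = -6, h′(0) = 24.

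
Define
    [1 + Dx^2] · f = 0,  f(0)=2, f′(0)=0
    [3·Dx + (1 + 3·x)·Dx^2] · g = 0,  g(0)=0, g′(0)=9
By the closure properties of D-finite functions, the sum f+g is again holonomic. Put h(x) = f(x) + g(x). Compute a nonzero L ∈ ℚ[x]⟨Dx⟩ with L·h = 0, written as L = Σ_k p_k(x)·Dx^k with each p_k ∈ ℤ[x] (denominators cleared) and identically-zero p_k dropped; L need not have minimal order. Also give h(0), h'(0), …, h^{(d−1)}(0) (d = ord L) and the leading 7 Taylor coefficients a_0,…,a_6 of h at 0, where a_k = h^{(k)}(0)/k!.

f: a_k = 2, 0, -1, 0, 1/12, 0, -1/360, …
g: a_k = 0, 9, -27/2, 27, -243/4, 729/5, -729/2, …
h₀=f+g: left-lcm gives L₀, ord ≤ 4.
L = (165 + 18·x + 27·x^2)·Dx + (19 + 63·x + 27·x^2 + 27·x^3)·Dx^2 + (165 + 18·x + 27·x^2)·Dx^3 + (19 + 63·x + 27·x^2 + 27·x^3)·Dx^4  (order 4).
h: a_k = 2, 9, -29/2, 27, -182/3, 729/5, -131221/360, …
ICs: h(0) = 2, h′(0) = 9, h′′(0) = -29, h′′′(0) = 162.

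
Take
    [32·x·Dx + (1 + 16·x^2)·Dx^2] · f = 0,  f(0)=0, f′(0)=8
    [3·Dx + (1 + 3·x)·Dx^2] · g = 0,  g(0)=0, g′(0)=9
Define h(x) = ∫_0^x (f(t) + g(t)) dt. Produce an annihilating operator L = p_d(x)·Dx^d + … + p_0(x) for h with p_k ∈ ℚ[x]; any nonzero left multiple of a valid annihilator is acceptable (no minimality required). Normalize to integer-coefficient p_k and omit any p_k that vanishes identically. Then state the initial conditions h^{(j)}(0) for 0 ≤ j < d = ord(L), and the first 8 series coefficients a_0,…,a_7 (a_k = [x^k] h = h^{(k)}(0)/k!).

f: a_k = 0, 8, 0, -128/3, 0, 2048/5, 0, -32768/7, …
g: a_k = 0, 9, -27/2, 27, -243/4, 729/5, -729/2, 6561/7, …
f+g: L₀ = lclm(L_f,L_g), ord ≤ 2+2.
h=∫h₀ ⇒ L = L₀·Dx.
L = (-96 - 864·x + 4608·x^2 + 4608·x^3)·Dx^2 + (-50 - 192·x + 672·x^2 + 9216·x^3 + 9216·x^4)·Dx^3 + (-3 + 23·x + 96·x^2 + 512·x^3 + 2304·x^4 + 2304·x^5)·Dx^4  (order 4).
h: a_k = 0, 0, 17/2, -9/2, -47/12, -243/20, 2777/30, -729/14, …
ICs: h(0) = 0, h′(0) = 0, h′′(0) = 17, h′′′(0) = -27.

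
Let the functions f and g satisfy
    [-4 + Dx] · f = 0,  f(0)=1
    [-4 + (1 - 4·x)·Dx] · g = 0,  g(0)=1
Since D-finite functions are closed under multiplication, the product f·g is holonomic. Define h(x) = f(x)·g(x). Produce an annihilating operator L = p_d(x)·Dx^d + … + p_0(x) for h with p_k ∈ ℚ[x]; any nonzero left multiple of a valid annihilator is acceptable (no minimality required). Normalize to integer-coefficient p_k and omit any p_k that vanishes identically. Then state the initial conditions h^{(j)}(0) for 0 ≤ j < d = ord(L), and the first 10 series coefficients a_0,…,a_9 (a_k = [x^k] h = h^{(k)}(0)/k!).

L = (8 - 16·x) + (-1 + 4·x)·Dx  (order 1).
h: a_k = 1, 8, 40, 512/3, 2080/3, 41728/15, 500992/45, 2805760/63, 56115712/315, 404033536/567, …
ICs: h(0) = 1.

f: a_k = 1, 4, 8, 32/3, 32/3, 128/15, 256/45, 1024/315, 512/315, 2048/2835, …
g: a_k = 1, 4, 16, 64, 256, 1024, 4096, 16384, 65536, 262144, …
h₀=f·g: eliminate ⇒ L₀, order ≤ 1·1.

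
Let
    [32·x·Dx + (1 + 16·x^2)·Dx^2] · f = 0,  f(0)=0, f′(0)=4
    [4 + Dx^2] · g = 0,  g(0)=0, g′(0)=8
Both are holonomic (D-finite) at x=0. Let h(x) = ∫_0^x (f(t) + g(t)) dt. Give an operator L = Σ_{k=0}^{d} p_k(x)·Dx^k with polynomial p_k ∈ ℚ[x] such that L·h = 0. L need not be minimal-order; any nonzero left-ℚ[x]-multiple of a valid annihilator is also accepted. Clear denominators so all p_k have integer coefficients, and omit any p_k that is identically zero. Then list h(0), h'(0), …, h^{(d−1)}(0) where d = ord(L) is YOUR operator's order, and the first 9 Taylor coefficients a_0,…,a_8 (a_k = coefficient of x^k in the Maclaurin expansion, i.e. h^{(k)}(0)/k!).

f: a_k = 0, 4, 0, -64/3, 0, 1024/5, 0, -16384/7, 0, …
g: a_k = 0, 8, 0, -16/3, 0, 16/15, 0, -32/315, 0, …
h₀=f+g: left-lcm gives L₀, ord ≤ 4.
h=∫₀ˣh₀: take L = L₀·Dx.
L = (-6016·x + 102400·x^3 + 32768·x^5)·Dx^2 + (-28 + 1216·x^2 + 27648·x^4 + 16384·x^6)·Dx^3 + (-1504·x + 25600·x^3 + 8192·x^5)·Dx^4 + (-7 + 304·x^2 + 6912·x^4 + 4096·x^6)·Dx^5  (order 5).
h: a_k = 0, 0, 6, 0, -20/3, 0, 1544/45, 0, -92164/315, …
ICs: h(0) = 0, h′(0) = 0, h′′(0) = 12, h′′′(0) = 0, h′′′′(0) = -160.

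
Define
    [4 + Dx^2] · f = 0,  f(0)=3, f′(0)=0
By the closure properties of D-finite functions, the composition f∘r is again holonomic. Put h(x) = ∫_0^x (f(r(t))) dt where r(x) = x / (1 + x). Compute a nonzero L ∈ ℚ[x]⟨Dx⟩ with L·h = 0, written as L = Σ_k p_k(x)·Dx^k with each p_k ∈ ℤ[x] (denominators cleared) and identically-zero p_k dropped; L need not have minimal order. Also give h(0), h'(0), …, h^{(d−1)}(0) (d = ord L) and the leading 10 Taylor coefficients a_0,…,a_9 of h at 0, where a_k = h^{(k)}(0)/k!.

L = 4·Dx + (2 + 6·x + 6·x^2 + 2·x^3)·Dx^2 + (1 + 4·x + 6·x^2 + 4·x^3 + x^4)·Dx^3  (order 3).
h: a_k = 0, 3, 0, -2, 3, -16/5, 8/3, -22/15, -3/10, 2354/945, …
ICs: h(0) = 0, h′(0) = 3, h′′(0) = 0.

f: a_k = 3, 0, -6, 0, 2, 0, -4/15, 0, 2/105, 0, …
L₀ from L_f via x↦r, Dx↦r'^{-1}Dx.
h=∫h₀ ⇒ L = L₀·Dx.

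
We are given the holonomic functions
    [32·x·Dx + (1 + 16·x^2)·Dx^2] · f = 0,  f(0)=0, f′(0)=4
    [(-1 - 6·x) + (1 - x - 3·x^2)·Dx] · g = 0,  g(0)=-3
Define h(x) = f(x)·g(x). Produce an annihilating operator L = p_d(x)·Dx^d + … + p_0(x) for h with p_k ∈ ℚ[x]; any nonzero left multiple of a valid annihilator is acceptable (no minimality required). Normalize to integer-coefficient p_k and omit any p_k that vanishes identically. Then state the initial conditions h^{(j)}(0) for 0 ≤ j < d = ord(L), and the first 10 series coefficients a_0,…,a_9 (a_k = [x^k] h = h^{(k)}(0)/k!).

f: a_k = 0, 4, 0, -64/3, 0, 1024/5, 0, -16384/7, 0, 262144/9, …
g: a_k = -3, -3, -12, -21, -57, -120, -291, -651, -1524, -3477, …
L₀ := L_f ⊗_s L_g (sym. prod.), ord ≤ 2.
L = (6 + 32·x + 288·x^2) + (2 - 20·x + 64·x^2 + 288·x^3)·Dx + (-1 + x - 13·x^2 + 16·x^3 + 48·x^4)·Dx^2  (order 2).
h: a_k = 0, -12, -12, 16, -20, -2932/5, -3232/5, 161564/35, 93692/35, -7439888/105, …
ICs: h(0) = 0, h′(0) = -12.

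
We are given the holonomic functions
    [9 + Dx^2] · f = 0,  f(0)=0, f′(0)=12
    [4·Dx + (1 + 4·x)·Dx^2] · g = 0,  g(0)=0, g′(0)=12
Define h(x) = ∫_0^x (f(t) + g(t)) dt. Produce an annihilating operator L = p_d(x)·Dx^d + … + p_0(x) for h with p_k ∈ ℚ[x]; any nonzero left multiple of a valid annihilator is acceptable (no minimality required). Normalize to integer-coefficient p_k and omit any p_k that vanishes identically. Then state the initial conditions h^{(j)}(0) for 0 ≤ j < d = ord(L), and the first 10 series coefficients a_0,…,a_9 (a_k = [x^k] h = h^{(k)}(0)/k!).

f: a_k = 0, 12, 0, -18, 0, 81/10, 0, -243/140, 0, 243/1120, …
g: a_k = 0, 12, -24, 64, -192, 3072/5, -2048, 49152/7, -24576, 262144/3, …
Sum ⇒ L₀ = lclm(L_f,L_g) in ℚ(x)⟨Dx⟩.
h=∫h₀ ⇒ L = L₀·Dx.
L = (3780 + 2592·x + 5184·x^2)·Dx^2 + (369 + 2124·x + 3888·x^2 + 5184·x^3)·Dx^3 + (420 + 288·x + 576·x^2)·Dx^4 + (41 + 236·x + 432·x^2 + 576·x^3)·Dx^5  (order 5).
h: a_k = 0, 0, 12, -8, 23/2, -192/5, 415/4, -2048/7, 982797/1120, -8192/3, …
ICs: h(0) = 0, h′(0) = 0, h′′(0) = 24, h′′′(0) = -48, h′′′′(0) = 276.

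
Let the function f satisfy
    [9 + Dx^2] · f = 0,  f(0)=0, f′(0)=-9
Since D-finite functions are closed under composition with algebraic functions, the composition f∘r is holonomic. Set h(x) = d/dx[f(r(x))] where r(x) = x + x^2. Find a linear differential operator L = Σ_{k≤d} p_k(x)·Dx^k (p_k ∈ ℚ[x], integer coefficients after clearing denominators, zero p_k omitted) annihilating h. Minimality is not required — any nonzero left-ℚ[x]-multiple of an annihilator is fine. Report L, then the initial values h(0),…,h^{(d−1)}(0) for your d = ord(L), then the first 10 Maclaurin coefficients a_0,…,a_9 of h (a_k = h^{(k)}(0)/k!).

L = (21 + 72·x + 216·x^2 + 288·x^3 + 144·x^4) + (-6 - 12·x)·Dx + (1 + 4·x + 4·x^2)·Dx^2  (order 2).
h: a_k = -9, -18, 81/2, 162, 1377/8, -405/4, -33291/80, -4131/10, -129033/4480, 170343/448, …
ICs: h(0) = -9, h′(0) = -18.

f: a_k = 0, -9, 0, 27/2, 0, -243/40, 0, 729/560, 0, -729/4480, …
h₀=f(r): pull back L_f along r ⇒ L₀.
Differentiate: ansatz ord ≤ ord L₀ ⇒ L.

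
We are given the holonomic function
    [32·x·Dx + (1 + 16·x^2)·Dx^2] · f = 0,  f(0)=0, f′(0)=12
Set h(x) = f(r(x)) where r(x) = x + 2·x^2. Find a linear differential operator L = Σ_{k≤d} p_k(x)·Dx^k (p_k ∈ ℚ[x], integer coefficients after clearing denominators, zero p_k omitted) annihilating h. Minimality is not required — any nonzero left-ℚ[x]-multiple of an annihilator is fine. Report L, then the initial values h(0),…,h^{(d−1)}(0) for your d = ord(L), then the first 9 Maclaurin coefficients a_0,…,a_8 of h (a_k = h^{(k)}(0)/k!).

L = (-4 + 32·x + 256·x^2 + 768·x^3 + 768·x^4)·Dx + (1 + 4·x + 16·x^2 + 128·x^3 + 320·x^4 + 256·x^5)·Dx^2  (order 2).
h: a_k = 0, 12, 24, -64, -384, -768/5, 5632, 122880/7, -49152, …
ICs: h(0) = 0, h′(0) = 12.

f: a_k = 0, 12, 0, -64, 0, 3072/5, 0, -49152/7, 0, …
Substitute x→r, Dx→(1/r')Dx; clear ⇒ L₀.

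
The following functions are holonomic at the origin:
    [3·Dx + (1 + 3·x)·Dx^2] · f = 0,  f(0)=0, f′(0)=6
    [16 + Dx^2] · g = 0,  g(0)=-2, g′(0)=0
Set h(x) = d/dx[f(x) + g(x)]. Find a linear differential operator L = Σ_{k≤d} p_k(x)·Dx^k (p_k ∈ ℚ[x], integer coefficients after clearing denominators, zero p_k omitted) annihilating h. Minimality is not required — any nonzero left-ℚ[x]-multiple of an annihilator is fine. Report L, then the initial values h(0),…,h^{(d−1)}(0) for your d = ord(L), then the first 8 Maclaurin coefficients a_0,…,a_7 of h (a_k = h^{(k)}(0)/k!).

f: a_k = 0, 6, -9, 18, -81/2, 486/5, -243, 4374/7, …
g: a_k = -2, 0, 16, 0, -64/3, 0, 512/45, 0, …
f+g: L₀ = lclm(L_f,L_g), ord ≤ 2+2.
h₀' ⇒ L via d/dx closure of L₀.
L = (1680 + 2304·x + 3456·x^2) + (272 + 1584·x + 3456·x^2 + 3456·x^3)·Dx + (105 + 144·x + 216·x^2)·Dx^2 + (17 + 99·x + 216·x^2 + 216·x^3)·Dx^3  (order 3).
h: a_k = 6, 14, 54, -742/3, 486, -20846/15, 4374, -4141622/315, …
ICs: h(0) = 6, h′(0) = 14, h′′(0) = 108.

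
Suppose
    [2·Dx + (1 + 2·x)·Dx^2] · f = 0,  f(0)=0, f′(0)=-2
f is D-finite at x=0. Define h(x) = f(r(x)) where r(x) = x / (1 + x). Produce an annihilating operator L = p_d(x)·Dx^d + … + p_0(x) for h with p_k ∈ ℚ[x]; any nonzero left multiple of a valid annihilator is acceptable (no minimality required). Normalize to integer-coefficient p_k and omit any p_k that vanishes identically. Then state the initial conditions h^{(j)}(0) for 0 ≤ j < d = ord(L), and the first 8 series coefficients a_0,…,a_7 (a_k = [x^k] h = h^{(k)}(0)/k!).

f: a_k = 0, -2, 2, -8/3, 4, -32/5, 32/3, -128/7, …
Change of var in L_f (x↦r) gives L₀.
L = (4 + 6·x)·Dx + (1 + 4·x + 3·x^2)·Dx^2  (order 2).
h: a_k = 0, -2, 4, -26/3, 20, -242/5, 364/3, -2186/7, …
ICs: h(0) = 0, h′(0) = -2.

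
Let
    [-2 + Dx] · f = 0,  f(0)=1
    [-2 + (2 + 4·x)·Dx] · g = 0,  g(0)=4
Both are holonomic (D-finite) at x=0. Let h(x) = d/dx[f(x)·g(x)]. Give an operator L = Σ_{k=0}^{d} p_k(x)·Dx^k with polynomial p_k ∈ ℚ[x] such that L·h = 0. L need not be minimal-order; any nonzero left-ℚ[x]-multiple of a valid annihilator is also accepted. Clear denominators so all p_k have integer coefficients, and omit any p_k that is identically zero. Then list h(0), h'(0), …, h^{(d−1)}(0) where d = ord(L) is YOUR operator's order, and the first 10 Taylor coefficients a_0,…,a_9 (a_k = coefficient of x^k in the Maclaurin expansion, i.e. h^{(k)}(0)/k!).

L = (7 + 24·x + 16·x^2) + (-3 - 10·x - 8·x^2)·Dx  (order 1).
h: a_k = 12, 28, 34, 22, 107/6, -89/30, 1123/60, -39551/1260, 88853/1440, -3584467/30240, …
ICs: h(0) = 12.

f: a_k = 1, 2, 2, 4/3, 2/3, 4/15, 4/45, 8/315, 2/315, 4/2835, …
g: a_k = 4, 4, -2, 2, -5/2, 7/2, -21/4, 33/4, -429/32, 715/32, …
Sym-product of L_f,L_g gives L₀ (≤ ord 1).
h=h₀': d/dx-closure on L₀ ⇒ L.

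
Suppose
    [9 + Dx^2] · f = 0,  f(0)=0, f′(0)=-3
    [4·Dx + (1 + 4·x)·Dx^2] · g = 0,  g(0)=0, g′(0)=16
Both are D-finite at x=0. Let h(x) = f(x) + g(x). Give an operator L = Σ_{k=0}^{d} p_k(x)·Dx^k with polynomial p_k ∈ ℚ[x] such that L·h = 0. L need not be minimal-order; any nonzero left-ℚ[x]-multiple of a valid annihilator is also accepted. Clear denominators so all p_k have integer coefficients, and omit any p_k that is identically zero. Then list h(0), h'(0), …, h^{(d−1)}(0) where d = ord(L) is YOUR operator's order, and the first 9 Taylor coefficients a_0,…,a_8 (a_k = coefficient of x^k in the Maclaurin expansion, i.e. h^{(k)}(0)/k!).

f: a_k = 0, -3, 0, 9/2, 0, -81/40, 0, 243/560, 0, …
g: a_k = 0, 16, -32, 256/3, -256, 4096/5, -8192/3, 65536/7, -32768, …
Sum ⇒ L₀ = lclm(L_f,L_g) in ℚ(x)⟨Dx⟩.
L = (3780 + 2592·x + 5184·x^2)·Dx + (369 + 2124·x + 3888·x^2 + 5184·x^3)·Dx^2 + (420 + 288·x + 576·x^2)·Dx^3 + (41 + 236·x + 432·x^2 + 576·x^3)·Dx^4  (order 4).
h: a_k = 0, 13, -32, 539/6, -256, 32687/40, -8192/3, 5243123/560, -32768, …
ICs: h(0) = 0, h′(0) = 13, h′′(0) = -64, h′′′(0) = 539.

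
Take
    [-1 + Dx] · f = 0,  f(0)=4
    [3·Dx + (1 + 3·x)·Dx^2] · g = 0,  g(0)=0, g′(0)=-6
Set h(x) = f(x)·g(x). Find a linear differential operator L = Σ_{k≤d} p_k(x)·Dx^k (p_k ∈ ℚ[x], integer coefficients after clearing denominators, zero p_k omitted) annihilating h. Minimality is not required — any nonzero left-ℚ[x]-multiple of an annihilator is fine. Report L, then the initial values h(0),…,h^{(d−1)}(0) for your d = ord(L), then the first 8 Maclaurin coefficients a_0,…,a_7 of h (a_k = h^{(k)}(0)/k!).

L = (-2 + 3·x) + (1 - 6·x)·Dx + (1 + 3·x)·Dx^2  (order 2).
h: a_k = 0, -24, 12, -48, 104, -1289/5, 1307/2, -178244/105, …
ICs: h(0) = 0, h′(0) = -24.

f: a_k = 4, 4, 2, 2/3, 1/6, 1/30, 1/180, 1/1260, …
g: a_k = 0, -6, 9, -18, 81/2, -486/5, 243, -4374/7, …
L₀ := L_f ⊗_s L_g (sym. prod.), ord ≤ 2.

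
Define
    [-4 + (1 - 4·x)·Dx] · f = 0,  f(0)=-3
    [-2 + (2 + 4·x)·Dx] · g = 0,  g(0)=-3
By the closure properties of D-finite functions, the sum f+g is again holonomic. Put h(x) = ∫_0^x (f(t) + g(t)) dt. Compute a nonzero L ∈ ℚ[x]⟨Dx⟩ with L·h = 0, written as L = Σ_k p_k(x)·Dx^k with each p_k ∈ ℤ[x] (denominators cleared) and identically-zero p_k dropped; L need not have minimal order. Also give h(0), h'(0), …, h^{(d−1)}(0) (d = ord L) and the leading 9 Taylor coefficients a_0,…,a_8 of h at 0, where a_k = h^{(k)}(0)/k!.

f: a_k = -3, -12, -48, -192, -768, -3072, -12288, -49152, -196608, …
g: a_k = -3, -3, 3/2, -3/2, 15/8, -21/8, 63/16, -99/16, 1287/128, …
f+g: L₀ = lclm(L_f,L_g), ord ≤ 1+1.
h=∫h₀ ⇒ L = L₀·Dx.
L = (-12 - 16·x)·Dx + (11 + 40·x + 48·x^2)·Dx^2 + (-1 - 2·x + 16·x^2 + 32·x^3)·Dx^3  (order 3).
h: a_k = 0, -6, -15/2, -31/2, -387/8, -6129/40, -8199/16, -196545/112, -786531/128, …
ICs: h(0) = 0, h′(0) = -6, h′′(0) = -15.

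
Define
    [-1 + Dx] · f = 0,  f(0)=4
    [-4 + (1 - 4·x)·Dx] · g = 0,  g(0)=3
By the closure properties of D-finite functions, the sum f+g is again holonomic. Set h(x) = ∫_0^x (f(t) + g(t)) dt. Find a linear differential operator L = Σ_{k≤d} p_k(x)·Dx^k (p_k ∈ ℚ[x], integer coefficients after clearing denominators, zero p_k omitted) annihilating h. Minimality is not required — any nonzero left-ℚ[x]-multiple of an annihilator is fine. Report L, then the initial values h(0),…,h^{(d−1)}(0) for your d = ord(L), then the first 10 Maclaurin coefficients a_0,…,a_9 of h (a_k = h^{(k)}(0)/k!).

f: a_k = 4, 4, 2, 2/3, 1/6, 1/30, 1/180, 1/1260, 1/10080, 1/90720, …
g: a_k = 3, 12, 48, 192, 768, 3072, 12288, 49152, 196608, 786432, …
Sum ⇒ L₀ = lclm(L_f,L_g) in ℚ(x)⟨Dx⟩.
∫: right-multiply L₀ by Dx.
L = (28 + 16·x)·Dx + (-31 - 8·x + 16·x^2)·Dx^2 + (3 - 8·x - 16·x^2)·Dx^3  (order 3).
h: a_k = 0, 7, 8, 50/3, 289/6, 4609/30, 92161/180, 2211841/1260, 61931521/10080, 1981808641/90720, …
ICs: h(0) = 0, h′(0) = 7, h′′(0) = 16.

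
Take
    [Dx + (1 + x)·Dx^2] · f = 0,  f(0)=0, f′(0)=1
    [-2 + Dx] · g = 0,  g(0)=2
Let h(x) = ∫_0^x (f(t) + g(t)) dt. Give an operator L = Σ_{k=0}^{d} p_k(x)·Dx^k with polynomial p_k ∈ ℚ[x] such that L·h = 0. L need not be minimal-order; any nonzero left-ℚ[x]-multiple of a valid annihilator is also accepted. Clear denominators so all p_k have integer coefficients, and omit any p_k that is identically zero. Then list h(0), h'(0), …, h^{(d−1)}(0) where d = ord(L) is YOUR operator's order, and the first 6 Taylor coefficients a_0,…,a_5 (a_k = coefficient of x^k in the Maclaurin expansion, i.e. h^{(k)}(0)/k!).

f: a_k = 0, 1, -1/2, 1/3, -1/4, 1/5, …
g: a_k = 2, 4, 4, 8/3, 4/3, 8/15, …
Weyl lclm of L_f,L_g ⇒ L₀ (ord ≤ 3).
h=∫₀ˣh₀: take L = L₀·Dx.
L = (-8 - 4·x)·Dx^2 + (-2 - 8·x - 4·x^2)·Dx^3 + (3 + 5·x + 2·x^2)·Dx^4  (order 4).
h: a_k = 0, 2, 5/2, 7/6, 3/4, 13/60, …
ICs: h(0) = 0, h′(0) = 2, h′′(0) = 5, h′′′(0) = 7.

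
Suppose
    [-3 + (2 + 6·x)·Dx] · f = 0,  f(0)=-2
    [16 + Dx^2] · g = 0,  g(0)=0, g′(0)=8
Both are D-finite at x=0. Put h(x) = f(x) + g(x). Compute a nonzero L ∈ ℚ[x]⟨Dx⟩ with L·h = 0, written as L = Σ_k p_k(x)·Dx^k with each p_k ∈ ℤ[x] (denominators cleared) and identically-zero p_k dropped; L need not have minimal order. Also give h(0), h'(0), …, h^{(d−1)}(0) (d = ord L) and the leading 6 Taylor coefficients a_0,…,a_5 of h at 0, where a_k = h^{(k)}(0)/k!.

L = (-4368 - 18432·x - 27648·x^2) + (1760 + 17568·x + 55296·x^2 + 55296·x^3)·Dx + (-273 - 1152·x - 1728·x^2)·Dx^2 + (110 + 1098·x + 3456·x^2 + 3456·x^3)·Dx^3  (order 3).
h: a_k = -2, 5, 9/4, -593/24, 405/64, 7253/1920, …
ICs: h(0) = -2, h′(0) = 5, h′′(0) = 9/2.

f: a_k = -2, -3, 9/4, -27/8, 405/64, -1701/128, …
g: a_k = 0, 8, 0, -64/3, 0, 256/15, …
Sum ⇒ L₀ = lclm(L_f,L_g) in ℚ(x)⟨Dx⟩.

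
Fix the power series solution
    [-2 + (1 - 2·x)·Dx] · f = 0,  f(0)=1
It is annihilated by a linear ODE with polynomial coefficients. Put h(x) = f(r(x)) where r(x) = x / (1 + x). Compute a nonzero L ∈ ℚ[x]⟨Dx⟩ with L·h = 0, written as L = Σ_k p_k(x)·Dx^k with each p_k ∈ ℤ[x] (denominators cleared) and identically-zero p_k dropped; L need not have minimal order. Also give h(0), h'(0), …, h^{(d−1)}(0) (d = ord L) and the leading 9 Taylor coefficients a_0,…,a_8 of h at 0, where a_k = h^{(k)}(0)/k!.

f: a_k = 1, 2, 4, 8, 16, 32, 64, 128, 256, …
h₀=f(r): pull back L_f along r ⇒ L₀.
L = 2 + (-1 + x^2)·Dx  (order 1).
h: a_k = 1, 2, 2, 2, 2, 2, 2, 2, 2, …
ICs: h(0) = 1.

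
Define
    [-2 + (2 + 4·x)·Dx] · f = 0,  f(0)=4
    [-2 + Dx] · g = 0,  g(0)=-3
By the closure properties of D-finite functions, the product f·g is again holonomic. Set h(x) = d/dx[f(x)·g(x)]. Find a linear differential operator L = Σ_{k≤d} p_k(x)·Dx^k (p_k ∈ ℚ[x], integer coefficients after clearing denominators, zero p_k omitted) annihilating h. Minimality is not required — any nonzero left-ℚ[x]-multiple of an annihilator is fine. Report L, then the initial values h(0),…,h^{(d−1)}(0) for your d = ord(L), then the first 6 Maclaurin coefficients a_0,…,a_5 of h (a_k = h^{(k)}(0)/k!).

f: a_k = 4, 4, -2, 2, -5/2, 7/2, …
g: a_k = -3, -6, -6, -4, -2, -4/5, …
Sym-product of L_f,L_g gives L₀ (≤ ord 1).
h=h₀': d/dx-closure on L₀ ⇒ L.
L = (7 + 24·x + 16·x^2) + (-3 - 10·x - 8·x^2)·Dx  (order 1).
h: a_k = -36, -84, -102, -66, -107/2, 89/10, …
ICs: h(0) = -36.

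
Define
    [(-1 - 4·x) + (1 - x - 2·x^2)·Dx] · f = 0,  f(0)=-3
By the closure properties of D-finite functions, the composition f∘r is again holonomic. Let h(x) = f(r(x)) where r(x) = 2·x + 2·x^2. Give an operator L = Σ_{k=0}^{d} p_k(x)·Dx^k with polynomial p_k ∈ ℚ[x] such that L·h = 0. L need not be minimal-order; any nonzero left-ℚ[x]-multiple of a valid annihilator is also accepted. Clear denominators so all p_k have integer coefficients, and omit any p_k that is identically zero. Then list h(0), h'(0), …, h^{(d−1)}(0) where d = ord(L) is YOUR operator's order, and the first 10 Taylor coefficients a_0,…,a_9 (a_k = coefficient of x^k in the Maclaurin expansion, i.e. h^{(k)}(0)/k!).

f: a_k = -3, -3, -9, -15, -33, -63, -129, -255, -513, -1023, …
h₀=f(r): pull back L_f along r ⇒ L₀.
L = (2 + 20·x + 48·x^2 + 32·x^3) + (-1 + 2·x + 10·x^2 + 16·x^3 + 8·x^4)·Dx  (order 1).
h: a_k = -3, -6, -42, -192, -924, -4488, -21624, -104448, -504336, -2435040, …
ICs: h(0) = -3.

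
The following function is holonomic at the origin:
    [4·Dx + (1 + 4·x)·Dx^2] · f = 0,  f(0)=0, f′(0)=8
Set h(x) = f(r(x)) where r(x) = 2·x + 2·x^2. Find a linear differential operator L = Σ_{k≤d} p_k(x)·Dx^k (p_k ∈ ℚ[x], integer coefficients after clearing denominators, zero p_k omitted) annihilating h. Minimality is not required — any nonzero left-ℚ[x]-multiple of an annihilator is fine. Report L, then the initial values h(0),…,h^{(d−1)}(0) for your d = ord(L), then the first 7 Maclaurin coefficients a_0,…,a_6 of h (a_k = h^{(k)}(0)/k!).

f: a_k = 0, 8, -16, 128/3, -128, 2048/5, -4096/3, …
L₀ from L_f via x↦r, Dx↦r'^{-1}Dx.
L = (6 + 16·x + 16·x^2)·Dx + (1 + 10·x + 24·x^2 + 16·x^3)·Dx^2  (order 2).
h: a_k = 0, 16, -48, 640/3, -1088, 29696/5, -33792, …
ICs: h(0) = 0, h′(0) = 16.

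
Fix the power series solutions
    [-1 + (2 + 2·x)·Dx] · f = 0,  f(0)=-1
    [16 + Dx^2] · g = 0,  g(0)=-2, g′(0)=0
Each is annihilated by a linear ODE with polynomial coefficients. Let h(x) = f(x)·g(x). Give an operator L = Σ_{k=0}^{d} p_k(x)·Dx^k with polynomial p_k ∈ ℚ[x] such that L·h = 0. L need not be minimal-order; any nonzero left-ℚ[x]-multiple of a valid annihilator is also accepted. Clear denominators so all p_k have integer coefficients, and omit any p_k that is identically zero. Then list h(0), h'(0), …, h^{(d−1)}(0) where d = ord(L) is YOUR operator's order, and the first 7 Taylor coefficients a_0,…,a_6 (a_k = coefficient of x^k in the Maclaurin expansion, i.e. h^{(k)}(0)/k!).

L = (67 + 128·x + 64·x^2) + (-4 - 4·x)·Dx + (4 + 8·x + 4·x^2)·Dx^2  (order 2).
h: a_k = 2, 1, -65/4, -63/8, 4465/192, 3733/384, -310129/23040, …
ICs: h(0) = 2, h′(0) = 1.

f: a_k = -1, -1/2, 1/8, -1/16, 5/128, -7/256, 21/1024, …
g: a_k = -2, 0, 16, 0, -64/3, 0, 512/45, …
Product ⇒ symmetric product L₀, ord ≤ 2.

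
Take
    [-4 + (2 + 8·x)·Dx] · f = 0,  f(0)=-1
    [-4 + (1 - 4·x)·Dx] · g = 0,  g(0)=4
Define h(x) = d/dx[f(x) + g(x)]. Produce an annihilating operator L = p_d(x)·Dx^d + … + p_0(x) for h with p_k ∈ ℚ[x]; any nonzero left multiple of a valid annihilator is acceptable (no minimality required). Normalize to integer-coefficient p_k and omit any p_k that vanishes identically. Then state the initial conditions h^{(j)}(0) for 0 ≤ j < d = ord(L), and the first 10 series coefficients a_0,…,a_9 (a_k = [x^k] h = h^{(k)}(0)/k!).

L = (-144 - 192·x) + (-42 - 432·x - 672·x^2)·Dx + (5 + 12·x - 80·x^2 - 192·x^3)·Dx^2  (order 2).
h: a_k = 14, 132, 756, 4136, 20340, 98808, 456904, 2104016, 9411444, 42040280, …
ICs: h(0) = 14, h′(0) = 132.

f: a_k = -1, -2, 2, -4, 10, -28, 84, -264, 858, -2860, …
g: a_k = 4, 16, 64, 256, 1024, 4096, 16384, 65536, 262144, 1048576, …
L₀ := lclm(L_f,L_g); ord L₀ ≤ 1+1.
h=h₀': d/dx-closure on L₀ ⇒ L.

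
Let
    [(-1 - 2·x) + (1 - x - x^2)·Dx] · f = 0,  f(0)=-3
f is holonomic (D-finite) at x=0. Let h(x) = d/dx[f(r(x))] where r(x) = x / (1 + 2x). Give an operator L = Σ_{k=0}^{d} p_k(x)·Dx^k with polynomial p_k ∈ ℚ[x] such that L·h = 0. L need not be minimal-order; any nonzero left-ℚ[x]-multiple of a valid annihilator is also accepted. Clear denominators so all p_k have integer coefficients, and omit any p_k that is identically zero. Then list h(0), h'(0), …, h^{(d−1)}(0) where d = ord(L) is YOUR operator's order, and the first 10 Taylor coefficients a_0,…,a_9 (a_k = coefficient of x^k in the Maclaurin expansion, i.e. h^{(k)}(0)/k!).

f: a_k = -3, -3, -6, -9, -15, -24, -39, -63, -102, -165, …
Change of var in L_f (x↦r) gives L₀.
h=h₀': d/dx-closure on L₀ ⇒ L.
L = (-6·x - 18·x^2 - 16·x^3) + (-1 - 9·x - 27·x^2 - 30·x^3 - 8·x^4)·Dx  (order 1).
h: a_k = -3, 0, 9, -36, 120, -378, 1155, -3456, 10179, -29610, …
ICs: h(0) = -3.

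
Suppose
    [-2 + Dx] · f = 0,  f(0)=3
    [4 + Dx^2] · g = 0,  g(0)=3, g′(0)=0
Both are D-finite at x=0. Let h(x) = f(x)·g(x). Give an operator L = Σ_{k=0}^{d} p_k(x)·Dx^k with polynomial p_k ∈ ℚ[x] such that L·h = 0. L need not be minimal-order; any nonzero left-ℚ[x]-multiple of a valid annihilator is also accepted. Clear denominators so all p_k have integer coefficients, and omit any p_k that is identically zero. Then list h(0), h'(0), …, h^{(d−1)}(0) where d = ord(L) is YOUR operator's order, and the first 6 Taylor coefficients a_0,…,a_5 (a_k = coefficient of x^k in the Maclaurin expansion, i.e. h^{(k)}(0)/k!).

f: a_k = 3, 6, 6, 4, 2, 4/5, …
g: a_k = 3, 0, -6, 0, 2, 0, …
L₀ := L_f ⊗_s L_g (sym. prod.), ord ≤ 2.
L = 8 - 4·Dx + Dx^2  (order 2).
h: a_k = 9, 18, 0, -24, -24, -48/5, …
ICs: h(0) = 9, h′(0) = 18.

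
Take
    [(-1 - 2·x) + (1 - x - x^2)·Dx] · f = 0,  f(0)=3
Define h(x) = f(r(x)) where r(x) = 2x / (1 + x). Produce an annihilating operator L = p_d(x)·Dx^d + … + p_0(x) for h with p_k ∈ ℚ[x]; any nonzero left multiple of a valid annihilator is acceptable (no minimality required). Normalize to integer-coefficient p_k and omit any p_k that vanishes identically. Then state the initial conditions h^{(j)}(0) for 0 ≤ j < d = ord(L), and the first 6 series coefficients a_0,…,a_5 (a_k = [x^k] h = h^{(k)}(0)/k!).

f: a_k = 3, 3, 6, 9, 15, 24, …
Change of var in L_f (x↦r) gives L₀.
L = (2 + 10·x) + (-1 - x + 5·x^2 + 5·x^3)·Dx  (order 1).
h: a_k = 3, 6, 18, 30, 90, 150, …
ICs: h(0) = 3.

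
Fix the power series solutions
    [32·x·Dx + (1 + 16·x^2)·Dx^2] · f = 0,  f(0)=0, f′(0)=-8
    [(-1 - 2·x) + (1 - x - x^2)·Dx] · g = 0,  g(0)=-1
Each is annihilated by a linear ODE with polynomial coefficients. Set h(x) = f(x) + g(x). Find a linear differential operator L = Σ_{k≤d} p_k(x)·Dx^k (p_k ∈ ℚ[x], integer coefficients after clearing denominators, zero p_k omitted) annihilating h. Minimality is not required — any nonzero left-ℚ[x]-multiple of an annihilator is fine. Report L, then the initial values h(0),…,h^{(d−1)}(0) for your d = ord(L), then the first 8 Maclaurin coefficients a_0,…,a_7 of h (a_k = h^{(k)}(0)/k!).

L = (64 - 256·x - 3904·x^2 - 6912·x^3 - 9696·x^4 - 1536·x^6)·Dx + (-25 - 24·x + 542·x^2 - 780·x^3 - 6800·x^4 - 6560·x^5 - 768·x^6 - 1536·x^7)·Dx^2 + (2 + 17·x + 62·x^2 + 202·x^3 + 445·x^4 - 1136·x^5 - 576·x^6 - 256·x^7 - 256·x^8)·Dx^3  (order 3).
h: a_k = -1, -9, -2, 119/3, -5, -2088/5, -13, 32621/7, …
ICs: h(0) = -1, h′(0) = -9, h′′(0) = -4.

f: a_k = 0, -8, 0, 128/3, 0, -2048/5, 0, 32768/7, …
g: a_k = -1, -1, -2, -3, -5, -8, -13, -21, …
f+g: L₀ = lclm(L_f,L_g), ord ≤ 2+1.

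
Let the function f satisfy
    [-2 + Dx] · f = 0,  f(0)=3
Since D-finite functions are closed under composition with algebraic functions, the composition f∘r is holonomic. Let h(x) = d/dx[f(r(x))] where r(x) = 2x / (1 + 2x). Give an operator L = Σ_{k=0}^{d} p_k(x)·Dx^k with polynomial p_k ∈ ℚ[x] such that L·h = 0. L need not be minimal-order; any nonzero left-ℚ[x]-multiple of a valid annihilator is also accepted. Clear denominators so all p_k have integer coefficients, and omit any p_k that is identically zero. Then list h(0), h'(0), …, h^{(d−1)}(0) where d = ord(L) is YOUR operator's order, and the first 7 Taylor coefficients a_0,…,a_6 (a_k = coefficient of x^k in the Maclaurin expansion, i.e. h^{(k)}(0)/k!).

L = -8·x + (-1 - 4·x - 4·x^2)·Dx  (order 1).
h: a_k = 12, 0, -48, 128, -192, 512/5, 1280/3, …
ICs: h(0) = 12.

f: a_k = 3, 6, 6, 4, 2, 4/5, 4/15, …
f∘r: x↦r, Dx↦Dx/r' in L_f ⇒ L₀.
Differentiate: ansatz ord ≤ ord L₀ ⇒ L.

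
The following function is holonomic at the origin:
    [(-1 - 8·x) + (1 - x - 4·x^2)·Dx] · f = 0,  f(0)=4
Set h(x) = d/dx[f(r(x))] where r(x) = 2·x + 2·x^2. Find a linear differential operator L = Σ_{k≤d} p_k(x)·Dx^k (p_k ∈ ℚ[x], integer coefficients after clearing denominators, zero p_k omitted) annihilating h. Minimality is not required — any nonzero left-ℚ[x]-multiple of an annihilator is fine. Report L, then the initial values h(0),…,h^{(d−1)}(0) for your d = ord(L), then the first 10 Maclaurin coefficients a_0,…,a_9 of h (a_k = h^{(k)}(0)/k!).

f: a_k = 4, 4, 20, 36, 116, 260, 724, 1764, 4660, 11716, …
f∘r: x↦r, Dx↦Dx/r' in L_f ⇒ L₀.
Derive L from L₀ (diff closure).
L = (22 + 204·x + 1260·x^2 + 4672·x^3 + 8736·x^4 + 7680·x^5 + 2560·x^6) + (-1 - 16·x + 6·x^2 + 420·x^3 + 1520·x^4 + 2400·x^5 + 1792·x^6 + 512·x^7)·Dx  (order 1).
h: a_k = 8, 176, 1344, 11200, 83040, 596160, 4161024, 28428800, 191270016, 1270808320, …
ICs: h(0) = 8.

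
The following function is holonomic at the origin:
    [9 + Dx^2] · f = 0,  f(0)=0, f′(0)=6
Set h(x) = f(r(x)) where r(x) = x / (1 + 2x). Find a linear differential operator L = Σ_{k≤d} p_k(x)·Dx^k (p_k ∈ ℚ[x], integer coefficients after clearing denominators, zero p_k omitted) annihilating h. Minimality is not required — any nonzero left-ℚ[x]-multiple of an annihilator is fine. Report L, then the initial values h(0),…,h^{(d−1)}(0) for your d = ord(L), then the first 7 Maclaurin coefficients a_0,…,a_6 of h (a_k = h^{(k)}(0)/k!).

L = 9 + (4 + 24·x + 48·x^2 + 32·x^3)·Dx + (1 + 8·x + 24·x^2 + 32·x^3 + 16·x^4)·Dx^2  (order 2).
h: a_k = 0, 6, -12, 15, 6, -2319/20, 975/2, …
ICs: h(0) = 0, h′(0) = 6.

f: a_k = 0, 6, 0, -9, 0, 81/20, 0, …
L₀ from L_f via x↦r, Dx↦r'^{-1}Dx.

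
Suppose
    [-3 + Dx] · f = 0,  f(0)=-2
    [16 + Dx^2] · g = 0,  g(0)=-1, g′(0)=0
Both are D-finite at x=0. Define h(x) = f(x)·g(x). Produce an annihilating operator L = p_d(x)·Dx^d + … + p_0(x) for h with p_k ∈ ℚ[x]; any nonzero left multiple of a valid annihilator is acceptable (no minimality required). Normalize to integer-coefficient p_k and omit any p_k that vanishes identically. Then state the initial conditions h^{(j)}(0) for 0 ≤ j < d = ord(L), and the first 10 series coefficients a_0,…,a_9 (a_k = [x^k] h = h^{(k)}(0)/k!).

L = 25 - 6·Dx + Dx^2  (order 2).
h: a_k = 2, 6, -7, -39, -527/12, -79/20, 11753/360, 25481/840, 164833/20160, -34151/6720, …
ICs: h(0) = 2, h′(0) = 6.

f: a_k = -2, -6, -9, -9, -27/4, -81/20, -81/40, -243/280, -729/2240, -243/2240, …
g: a_k = -1, 0, 8, 0, -32/3, 0, 256/45, 0, -512/315, 0, …
L₀ := L_f ⊗_s L_g (sym. prod.), ord ≤ 2.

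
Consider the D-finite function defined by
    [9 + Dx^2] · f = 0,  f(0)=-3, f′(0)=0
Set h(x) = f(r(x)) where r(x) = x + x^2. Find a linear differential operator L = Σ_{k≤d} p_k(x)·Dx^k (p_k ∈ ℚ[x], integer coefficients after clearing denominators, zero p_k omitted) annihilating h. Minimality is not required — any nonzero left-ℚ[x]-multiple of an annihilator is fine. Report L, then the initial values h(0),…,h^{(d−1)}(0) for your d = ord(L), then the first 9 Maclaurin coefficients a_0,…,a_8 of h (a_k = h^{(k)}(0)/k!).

f: a_k = -3, 0, 27/2, 0, -81/8, 0, 243/80, 0, -2187/4480, …
Substitute x→r, Dx→(1/r')Dx; clear ⇒ L₀.
L = (9 + 54·x + 108·x^2 + 72·x^3) - 2·Dx + (1 + 2·x)·Dx^2  (order 2).
h: a_k = -3, 0, 27/2, 27, 27/8, -81/2, -4617/80, -891/40, 156573/4480, …
ICs: h(0) = -3, h′(0) = 0.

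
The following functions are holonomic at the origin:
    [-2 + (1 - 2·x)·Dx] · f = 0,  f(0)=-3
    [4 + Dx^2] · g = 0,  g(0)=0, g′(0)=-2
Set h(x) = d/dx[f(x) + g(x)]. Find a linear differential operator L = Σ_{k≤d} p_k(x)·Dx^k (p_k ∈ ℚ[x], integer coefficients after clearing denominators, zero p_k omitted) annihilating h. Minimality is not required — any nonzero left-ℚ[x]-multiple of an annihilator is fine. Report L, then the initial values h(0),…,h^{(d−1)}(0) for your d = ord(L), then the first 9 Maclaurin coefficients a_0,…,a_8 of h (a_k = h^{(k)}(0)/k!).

L = (208 - 64·x + 64·x^2) + (-28 + 72·x - 48·x^2 + 32·x^3)·Dx + (52 - 16·x + 16·x^2)·Dx^2 + (-7 + 18·x - 12·x^2 + 8·x^3)·Dx^3  (order 3).
h: a_k = -8, -24, -68, -192, -1444/3, -1152, -120952/45, -6144, -4354564/315, …
ICs: h(0) = -8, h′(0) = -24, h′′(0) = -136.

f: a_k = -3, -6, -12, -24, -48, -96, -192, -384, -768, …
g: a_k = 0, -2, 0, 4/3, 0, -4/15, 0, 8/315, 0, …
L₀ := lclm(L_f,L_g); ord L₀ ≤ 1+2.
h=h₀': d/dx-closure on L₀ ⇒ L.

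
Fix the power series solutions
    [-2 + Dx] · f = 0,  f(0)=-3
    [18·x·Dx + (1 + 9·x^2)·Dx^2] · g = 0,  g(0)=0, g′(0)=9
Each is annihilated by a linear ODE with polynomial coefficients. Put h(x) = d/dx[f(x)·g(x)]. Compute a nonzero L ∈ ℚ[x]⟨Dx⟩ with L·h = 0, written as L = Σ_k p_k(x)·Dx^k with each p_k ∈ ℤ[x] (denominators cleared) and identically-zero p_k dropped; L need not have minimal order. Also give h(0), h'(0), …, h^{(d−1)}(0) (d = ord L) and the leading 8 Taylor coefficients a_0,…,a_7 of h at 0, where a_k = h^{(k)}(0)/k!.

L = (-14 - 72·x + 558·x^2 - 648·x^3 + 324·x^4) + (5 + 54·x - 315·x^2 + 486·x^3 - 324·x^4)·Dx + (1 - 9·x + 18·x^2 - 81·x^3 + 81·x^4)·Dx^2  (order 2).
h: a_k = -27, -108, 81, 504, -1467, -4644, 69603/5, 283440/7, …
ICs: h(0) = -27, h′(0) = -108.

f: a_k = -3, -6, -6, -4, -2, -4/5, -4/15, -8/105, …
g: a_k = 0, 9, 0, -27, 0, 729/5, 0, -6561/7, …
Product ⇒ symmetric product L₀, ord ≤ 2.
h₀' ⇒ L via d/dx closure of L₀.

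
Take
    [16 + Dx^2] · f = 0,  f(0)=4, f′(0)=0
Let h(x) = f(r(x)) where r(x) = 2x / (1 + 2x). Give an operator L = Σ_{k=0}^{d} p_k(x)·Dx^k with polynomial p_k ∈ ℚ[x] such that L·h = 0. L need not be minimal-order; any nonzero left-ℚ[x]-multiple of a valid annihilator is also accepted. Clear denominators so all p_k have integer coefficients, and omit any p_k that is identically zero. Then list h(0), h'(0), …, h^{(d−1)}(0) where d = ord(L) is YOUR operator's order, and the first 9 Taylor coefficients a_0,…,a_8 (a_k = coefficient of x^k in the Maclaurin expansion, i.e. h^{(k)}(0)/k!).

L = 64 + (4 + 24·x + 48·x^2 + 32·x^3)·Dx + (1 + 8·x + 24·x^2 + 32·x^3 + 16·x^4)·Dx^2  (order 2).
h: a_k = 4, 0, -128, 512, -2560/3, -4096/3, 702464/45, -335872/5, 12869632/63, …
ICs: h(0) = 4, h′(0) = 0.

f: a_k = 4, 0, -32, 0, 128/3, 0, -1024/45, 0, 2048/315, …
L₀ from L_f via x↦r, Dx↦r'^{-1}Dx.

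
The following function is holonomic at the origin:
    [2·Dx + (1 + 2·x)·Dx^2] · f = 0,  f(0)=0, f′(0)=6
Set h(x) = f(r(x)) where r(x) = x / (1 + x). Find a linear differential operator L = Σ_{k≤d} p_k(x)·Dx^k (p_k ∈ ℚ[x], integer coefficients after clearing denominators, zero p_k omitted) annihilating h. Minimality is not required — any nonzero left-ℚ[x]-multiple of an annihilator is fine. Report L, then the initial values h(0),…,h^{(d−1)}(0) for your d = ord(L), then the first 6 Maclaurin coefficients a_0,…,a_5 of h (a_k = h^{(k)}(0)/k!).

f: a_k = 0, 6, -6, 8, -12, 96/5, …
L₀ from L_f via x↦r, Dx↦r'^{-1}Dx.
L = (4 + 6·x)·Dx + (1 + 4·x + 3·x^2)·Dx^2  (order 2).
h: a_k = 0, 6, -12, 26, -60, 726/5, …
ICs: h(0) = 0, h′(0) = 6.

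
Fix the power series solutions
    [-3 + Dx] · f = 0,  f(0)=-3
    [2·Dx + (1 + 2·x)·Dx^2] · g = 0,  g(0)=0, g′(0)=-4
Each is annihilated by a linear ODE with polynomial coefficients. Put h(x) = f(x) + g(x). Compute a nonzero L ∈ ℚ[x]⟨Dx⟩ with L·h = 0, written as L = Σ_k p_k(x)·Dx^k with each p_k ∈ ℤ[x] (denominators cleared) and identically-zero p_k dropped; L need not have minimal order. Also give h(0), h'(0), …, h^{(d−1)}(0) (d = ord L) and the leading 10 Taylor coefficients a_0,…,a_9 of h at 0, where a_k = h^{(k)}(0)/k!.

L = (-42 - 36·x)·Dx + (-1 - 36·x - 36·x^2)·Dx^2 + (5 + 16·x + 12·x^2)·Dx^3  (order 3).
h: a_k = -3, -13, -19/2, -113/6, -17/8, -151/8, 4391/240, -21209/560, 284533/4480, -4594081/40320, …
ICs: h(0) = -3, h′(0) = -13, h′′(0) = -19.

f: a_k = -3, -9, -27/2, -27/2, -81/8, -243/40, -243/80, -729/560, -2187/4480, -729/4480, …
g: a_k = 0, -4, 4, -16/3, 8, -64/5, 64/3, -256/7, 64, -1024/9, …
h₀=f+g: left-lcm gives L₀, ord ≤ 3.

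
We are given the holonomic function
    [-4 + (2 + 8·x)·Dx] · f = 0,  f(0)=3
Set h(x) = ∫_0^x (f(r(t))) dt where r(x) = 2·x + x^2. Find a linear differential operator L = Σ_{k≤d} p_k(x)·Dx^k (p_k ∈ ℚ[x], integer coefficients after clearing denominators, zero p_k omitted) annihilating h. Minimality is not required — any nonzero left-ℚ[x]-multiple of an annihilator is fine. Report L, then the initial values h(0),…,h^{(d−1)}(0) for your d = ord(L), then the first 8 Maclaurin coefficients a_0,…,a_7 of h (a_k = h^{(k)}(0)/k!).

L = (-4 - 4·x)·Dx + (1 + 8·x + 4·x^2)·Dx^2  (order 2).
h: a_k = 0, 3, 6, -6, 18, -342/5, 300, -10116/7, …
ICs: h(0) = 0, h′(0) = 3.

f: a_k = 3, 6, -6, 12, -30, 84, -252, 792, …
Change of var in L_f (x↦r) gives L₀.
Integrate: L := L₀·Dx.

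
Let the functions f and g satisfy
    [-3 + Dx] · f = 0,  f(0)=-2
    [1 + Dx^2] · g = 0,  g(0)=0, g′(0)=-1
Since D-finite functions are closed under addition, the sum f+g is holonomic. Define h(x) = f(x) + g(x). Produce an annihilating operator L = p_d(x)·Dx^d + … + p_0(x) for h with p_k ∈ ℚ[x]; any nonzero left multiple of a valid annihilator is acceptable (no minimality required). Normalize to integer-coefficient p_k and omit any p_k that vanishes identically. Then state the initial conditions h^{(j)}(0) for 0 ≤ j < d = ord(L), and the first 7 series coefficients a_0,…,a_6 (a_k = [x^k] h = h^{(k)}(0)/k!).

f: a_k = -2, -6, -9, -9, -27/4, -81/20, -81/40, …
g: a_k = 0, -1, 0, 1/6, 0, -1/120, 0, …
h₀=f+g: left-lcm gives L₀, ord ≤ 3.
L = -3 + Dx - 3·Dx^2 + Dx^3  (order 3).
h: a_k = -2, -7, -9, -53/6, -27/4, -487/120, -81/40, …
ICs: h(0) = -2, h′(0) = -7, h′′(0) = -18.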